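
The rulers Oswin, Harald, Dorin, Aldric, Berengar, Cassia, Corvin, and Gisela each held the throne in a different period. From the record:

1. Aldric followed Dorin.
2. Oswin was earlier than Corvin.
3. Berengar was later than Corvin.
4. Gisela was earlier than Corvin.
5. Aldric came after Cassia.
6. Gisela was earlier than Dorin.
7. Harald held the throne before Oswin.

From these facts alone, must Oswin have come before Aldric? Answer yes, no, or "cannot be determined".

cannot be determined

No chain of stated constraints runs from Oswin to Aldric, and none runs from Aldric to Oswin either.
So the relative order of Oswin and Aldric is not fixed by the given facts.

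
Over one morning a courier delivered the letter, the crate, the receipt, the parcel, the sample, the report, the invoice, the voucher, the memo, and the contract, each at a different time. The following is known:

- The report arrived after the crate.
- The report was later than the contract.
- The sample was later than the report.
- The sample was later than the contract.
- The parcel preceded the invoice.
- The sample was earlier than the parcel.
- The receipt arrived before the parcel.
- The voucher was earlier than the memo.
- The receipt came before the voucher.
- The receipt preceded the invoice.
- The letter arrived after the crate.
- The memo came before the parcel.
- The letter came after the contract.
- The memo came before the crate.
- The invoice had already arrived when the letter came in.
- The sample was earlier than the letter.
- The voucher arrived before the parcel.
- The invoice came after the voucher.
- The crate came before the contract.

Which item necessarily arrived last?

the letter

Every other item has a chain of constraints placing it before the letter, so the letter is last.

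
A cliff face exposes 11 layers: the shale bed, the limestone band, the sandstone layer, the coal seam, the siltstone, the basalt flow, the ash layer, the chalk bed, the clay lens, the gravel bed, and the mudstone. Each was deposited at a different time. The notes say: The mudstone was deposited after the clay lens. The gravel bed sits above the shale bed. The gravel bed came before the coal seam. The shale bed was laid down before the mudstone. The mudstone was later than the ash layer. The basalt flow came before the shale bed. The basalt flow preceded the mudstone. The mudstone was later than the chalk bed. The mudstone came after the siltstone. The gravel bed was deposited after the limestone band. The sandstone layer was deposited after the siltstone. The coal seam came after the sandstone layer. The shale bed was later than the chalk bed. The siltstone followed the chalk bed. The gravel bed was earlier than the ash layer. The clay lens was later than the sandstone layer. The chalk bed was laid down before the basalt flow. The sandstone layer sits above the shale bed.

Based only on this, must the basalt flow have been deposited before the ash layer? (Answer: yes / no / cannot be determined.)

yes

Chain the constraints: the basalt flow → the shale bed → the gravel bed → the ash layer. Each link is directly stated, so the basalt flow comes before the ash layer.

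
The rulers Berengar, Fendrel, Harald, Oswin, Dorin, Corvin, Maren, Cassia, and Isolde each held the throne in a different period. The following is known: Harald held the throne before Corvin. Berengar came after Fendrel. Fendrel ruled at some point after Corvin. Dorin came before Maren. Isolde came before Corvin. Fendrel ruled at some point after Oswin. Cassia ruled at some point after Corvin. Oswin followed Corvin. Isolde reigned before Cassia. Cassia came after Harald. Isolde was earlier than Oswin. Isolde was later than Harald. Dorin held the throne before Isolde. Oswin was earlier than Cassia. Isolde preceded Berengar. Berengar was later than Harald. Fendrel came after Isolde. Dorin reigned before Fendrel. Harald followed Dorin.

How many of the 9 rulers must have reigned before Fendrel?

5

Directly stated before Fendrel: Corvin, Dorin, Isolde, and Oswin.
Harald reaches Fendrel via Harald → Isolde → Fendrel.
No chain forces Maren (or any of the others) ahead of Fendrel.
That's Corvin, Dorin, Harald, Isolde, and Oswin — 5 in all.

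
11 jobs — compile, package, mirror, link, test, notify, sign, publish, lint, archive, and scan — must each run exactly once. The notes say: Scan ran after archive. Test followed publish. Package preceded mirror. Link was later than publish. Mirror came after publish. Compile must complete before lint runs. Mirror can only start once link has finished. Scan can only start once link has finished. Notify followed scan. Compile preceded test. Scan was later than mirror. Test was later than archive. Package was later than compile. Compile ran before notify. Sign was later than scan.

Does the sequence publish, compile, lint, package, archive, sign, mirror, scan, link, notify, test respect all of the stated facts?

no

The constraints require scan before sign, but in the proposed sequence sign appears ahead of scan. That one violation is enough.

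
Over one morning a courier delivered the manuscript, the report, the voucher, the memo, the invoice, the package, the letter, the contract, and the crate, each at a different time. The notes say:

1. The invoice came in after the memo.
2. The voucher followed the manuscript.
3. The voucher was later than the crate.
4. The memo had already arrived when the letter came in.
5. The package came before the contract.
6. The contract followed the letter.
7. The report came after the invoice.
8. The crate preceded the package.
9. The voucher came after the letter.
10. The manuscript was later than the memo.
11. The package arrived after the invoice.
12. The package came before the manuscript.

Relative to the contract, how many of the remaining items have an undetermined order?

3

Forced before the contract: the crate, the invoice, the letter, the memo, and the package.
That leaves the manuscript, the report, and the voucher with no forced order relative to the contract — 3.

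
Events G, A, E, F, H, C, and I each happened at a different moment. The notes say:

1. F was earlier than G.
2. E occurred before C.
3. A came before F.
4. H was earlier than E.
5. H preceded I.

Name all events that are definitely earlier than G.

A, F

Directly stated before G: F.
A reaches G via A → F → G.
No chain forces I (or any of the others) ahead of G.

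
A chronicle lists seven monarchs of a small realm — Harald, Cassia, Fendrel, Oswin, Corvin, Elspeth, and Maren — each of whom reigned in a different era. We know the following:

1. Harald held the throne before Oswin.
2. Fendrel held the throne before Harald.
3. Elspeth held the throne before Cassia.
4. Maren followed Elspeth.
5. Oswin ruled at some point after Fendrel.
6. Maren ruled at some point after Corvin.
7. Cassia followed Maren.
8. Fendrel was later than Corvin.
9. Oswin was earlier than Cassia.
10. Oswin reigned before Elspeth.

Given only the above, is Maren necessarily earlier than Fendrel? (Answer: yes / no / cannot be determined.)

no

Tracing the constraints gives Fendrel → Oswin → Elspeth → Maren, so Fendrel must come before Maren.
That means Maren cannot be before Fendrel.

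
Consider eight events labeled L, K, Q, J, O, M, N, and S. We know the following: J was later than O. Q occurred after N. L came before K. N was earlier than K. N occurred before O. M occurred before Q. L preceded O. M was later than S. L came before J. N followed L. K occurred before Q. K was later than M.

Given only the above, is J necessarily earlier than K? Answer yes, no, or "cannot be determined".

No chain of stated constraints runs from J to K, and none runs from K to J either.
So the relative order of J and K is not fixed by the given facts.

cannot be determined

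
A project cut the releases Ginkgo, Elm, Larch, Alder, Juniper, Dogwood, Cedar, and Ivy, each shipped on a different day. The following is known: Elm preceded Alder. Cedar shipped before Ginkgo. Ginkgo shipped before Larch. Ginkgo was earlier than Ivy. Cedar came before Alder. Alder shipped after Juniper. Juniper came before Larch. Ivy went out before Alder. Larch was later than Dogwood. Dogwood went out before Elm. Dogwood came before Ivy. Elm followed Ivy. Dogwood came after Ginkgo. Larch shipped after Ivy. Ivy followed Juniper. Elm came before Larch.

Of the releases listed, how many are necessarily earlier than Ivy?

4

Directly stated before Ivy: Dogwood, Ginkgo, and Juniper.
Cedar reaches Ivy via Cedar → Ginkgo → Ivy.
That's Cedar, Dogwood, Ginkgo, and Juniper — 4 in all.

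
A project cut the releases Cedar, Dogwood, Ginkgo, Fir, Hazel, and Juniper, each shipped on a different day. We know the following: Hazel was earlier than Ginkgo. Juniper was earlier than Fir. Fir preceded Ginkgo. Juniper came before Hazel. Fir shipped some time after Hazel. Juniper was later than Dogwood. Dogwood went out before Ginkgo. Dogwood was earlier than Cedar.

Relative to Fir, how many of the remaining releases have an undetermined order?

Forced before Fir: Dogwood, Hazel, and Juniper; forced after Fir: Ginkgo.
That leaves Cedar with no forced order relative to Fir — 1.

1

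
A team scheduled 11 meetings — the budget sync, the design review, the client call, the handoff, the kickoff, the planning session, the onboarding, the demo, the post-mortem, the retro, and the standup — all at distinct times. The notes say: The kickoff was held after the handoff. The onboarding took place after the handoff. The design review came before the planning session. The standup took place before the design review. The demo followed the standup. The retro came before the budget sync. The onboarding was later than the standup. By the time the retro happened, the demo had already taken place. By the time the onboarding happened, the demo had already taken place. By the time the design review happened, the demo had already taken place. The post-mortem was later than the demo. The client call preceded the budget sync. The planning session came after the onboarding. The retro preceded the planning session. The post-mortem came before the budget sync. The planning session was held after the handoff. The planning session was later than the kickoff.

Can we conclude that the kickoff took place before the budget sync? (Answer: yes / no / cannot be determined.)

cannot be determined

No chain of stated constraints runs from the kickoff to the budget sync, and none runs from the budget sync to the kickoff either.
So the relative order of the kickoff and the budget sync is not fixed by the given facts.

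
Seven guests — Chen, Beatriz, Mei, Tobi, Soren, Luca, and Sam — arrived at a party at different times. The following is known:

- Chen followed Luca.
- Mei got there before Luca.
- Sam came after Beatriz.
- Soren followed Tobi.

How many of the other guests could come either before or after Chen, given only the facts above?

Forced before Chen: Luca and Mei.
That leaves Beatriz, Sam, Soren, and Tobi with no forced order relative to Chen — 4.

4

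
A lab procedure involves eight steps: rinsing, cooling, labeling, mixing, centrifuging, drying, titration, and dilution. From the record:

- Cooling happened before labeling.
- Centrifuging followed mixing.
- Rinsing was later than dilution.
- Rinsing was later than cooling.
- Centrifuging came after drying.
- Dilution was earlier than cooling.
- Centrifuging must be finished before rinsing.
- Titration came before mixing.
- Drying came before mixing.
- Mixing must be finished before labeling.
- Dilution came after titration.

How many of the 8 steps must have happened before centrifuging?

3

Directly stated before centrifuging: drying and mixing.
Titration reaches centrifuging via titration → mixing → centrifuging.
No chain forces labeling (or any of the others) ahead of centrifuging.
That's drying, mixing, and titration — 3 in all.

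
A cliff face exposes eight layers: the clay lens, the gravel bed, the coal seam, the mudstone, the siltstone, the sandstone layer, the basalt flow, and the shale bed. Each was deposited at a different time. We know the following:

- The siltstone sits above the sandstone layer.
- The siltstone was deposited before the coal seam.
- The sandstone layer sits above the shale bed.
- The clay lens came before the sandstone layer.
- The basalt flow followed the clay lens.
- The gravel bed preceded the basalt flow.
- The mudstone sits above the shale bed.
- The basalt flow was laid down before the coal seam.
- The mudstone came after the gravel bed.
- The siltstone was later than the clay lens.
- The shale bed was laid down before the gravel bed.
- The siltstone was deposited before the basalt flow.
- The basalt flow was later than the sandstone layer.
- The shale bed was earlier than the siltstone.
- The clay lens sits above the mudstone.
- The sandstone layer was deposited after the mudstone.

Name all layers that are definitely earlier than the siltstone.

the clay lens, the gravel bed, the mudstone, the sandstone layer, the shale bed

Directly stated before the siltstone: the clay lens, the sandstone layer, and the shale bed.
The gravel bed reaches the siltstone via the gravel bed → the mudstone → the clay lens → the siltstone.
The mudstone reaches the siltstone via the mudstone → the clay lens → the siltstone.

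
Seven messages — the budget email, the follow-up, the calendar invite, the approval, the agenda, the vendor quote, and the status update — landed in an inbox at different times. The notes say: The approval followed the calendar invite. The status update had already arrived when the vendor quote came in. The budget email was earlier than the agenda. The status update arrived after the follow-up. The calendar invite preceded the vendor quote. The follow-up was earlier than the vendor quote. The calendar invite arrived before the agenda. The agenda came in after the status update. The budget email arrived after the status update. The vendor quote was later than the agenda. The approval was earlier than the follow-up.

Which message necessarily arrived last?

the vendor quote

Every other message has a chain of constraints placing it before the vendor quote, so the vendor quote is last.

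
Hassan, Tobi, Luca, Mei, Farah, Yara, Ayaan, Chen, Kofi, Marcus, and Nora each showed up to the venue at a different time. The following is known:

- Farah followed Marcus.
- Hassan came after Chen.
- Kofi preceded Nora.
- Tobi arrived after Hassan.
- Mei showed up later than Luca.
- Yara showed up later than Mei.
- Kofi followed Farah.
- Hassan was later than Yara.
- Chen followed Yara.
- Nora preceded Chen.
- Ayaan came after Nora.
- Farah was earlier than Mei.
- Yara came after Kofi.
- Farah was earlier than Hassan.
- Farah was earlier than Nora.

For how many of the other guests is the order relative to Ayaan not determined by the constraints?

6

Forced before Ayaan: Farah, Kofi, Marcus, and Nora.
That leaves Chen, Hassan, Luca, Mei, Tobi, and Yara with no forced order relative to Ayaan — 6.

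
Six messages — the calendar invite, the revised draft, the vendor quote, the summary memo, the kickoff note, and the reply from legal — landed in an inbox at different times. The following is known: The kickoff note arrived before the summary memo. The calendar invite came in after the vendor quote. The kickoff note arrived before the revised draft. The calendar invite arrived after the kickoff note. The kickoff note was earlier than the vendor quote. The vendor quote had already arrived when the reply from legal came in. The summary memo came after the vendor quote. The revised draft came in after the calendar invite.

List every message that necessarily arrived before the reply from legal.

Directly stated before the reply from legal: the vendor quote.
The kickoff note reaches the reply from legal via the kickoff note → the vendor quote → the reply from legal.
No chain forces the calendar invite (or any of the others) ahead of the reply from legal.

the kickoff note, the vendor quote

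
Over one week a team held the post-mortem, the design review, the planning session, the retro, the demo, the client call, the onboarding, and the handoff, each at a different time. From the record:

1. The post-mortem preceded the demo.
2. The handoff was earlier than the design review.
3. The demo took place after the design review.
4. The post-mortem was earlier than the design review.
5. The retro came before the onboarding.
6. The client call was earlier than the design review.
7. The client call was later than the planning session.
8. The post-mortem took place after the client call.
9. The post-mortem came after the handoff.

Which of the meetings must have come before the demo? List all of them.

Directly stated before the demo: the design review and the post-mortem.
The client call reaches the demo via the client call → the post-mortem → the demo.
The handoff reaches the demo via the handoff → the design review → the demo.
The planning session reaches the demo via the planning session → the client call → the post-mortem → the demo.

the client call, the design review, the handoff, the planning session, the post-mortem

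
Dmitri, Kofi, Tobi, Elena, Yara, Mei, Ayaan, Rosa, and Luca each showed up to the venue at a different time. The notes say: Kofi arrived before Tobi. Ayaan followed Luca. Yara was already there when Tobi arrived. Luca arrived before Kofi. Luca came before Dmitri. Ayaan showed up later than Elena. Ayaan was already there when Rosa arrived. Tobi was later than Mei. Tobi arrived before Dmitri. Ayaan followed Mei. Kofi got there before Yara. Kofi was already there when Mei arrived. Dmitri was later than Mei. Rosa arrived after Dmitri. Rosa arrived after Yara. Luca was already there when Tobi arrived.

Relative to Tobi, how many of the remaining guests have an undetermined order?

Forced before Tobi: Kofi, Luca, Mei, and Yara; forced after Tobi: Dmitri and Rosa.
That leaves Ayaan and Elena with no forced order relative to Tobi — 2.

2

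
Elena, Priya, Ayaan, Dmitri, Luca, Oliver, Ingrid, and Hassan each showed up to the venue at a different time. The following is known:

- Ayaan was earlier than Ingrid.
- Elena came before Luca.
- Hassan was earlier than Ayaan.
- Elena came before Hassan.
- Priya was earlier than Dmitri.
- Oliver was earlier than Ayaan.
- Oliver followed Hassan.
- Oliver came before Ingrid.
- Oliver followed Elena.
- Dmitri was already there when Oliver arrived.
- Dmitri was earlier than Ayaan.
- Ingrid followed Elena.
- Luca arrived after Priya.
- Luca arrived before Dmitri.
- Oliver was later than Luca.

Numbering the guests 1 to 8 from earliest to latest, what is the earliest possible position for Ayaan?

Dmitri, Elena, Hassan, Luca, Oliver, and Priya must all come before Ayaan — 6 forced predecessors.
Nothing else is forced ahead of Ayaan, so their earliest slot is position 6 + 1 = 7.

7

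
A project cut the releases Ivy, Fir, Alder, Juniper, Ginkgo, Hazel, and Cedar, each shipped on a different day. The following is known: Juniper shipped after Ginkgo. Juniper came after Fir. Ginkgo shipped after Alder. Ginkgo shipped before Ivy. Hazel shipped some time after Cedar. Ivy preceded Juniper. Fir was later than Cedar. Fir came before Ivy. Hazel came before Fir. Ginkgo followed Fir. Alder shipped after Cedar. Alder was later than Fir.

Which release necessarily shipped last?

Juniper

Every other release has a chain of constraints placing it before Juniper, so Juniper is last.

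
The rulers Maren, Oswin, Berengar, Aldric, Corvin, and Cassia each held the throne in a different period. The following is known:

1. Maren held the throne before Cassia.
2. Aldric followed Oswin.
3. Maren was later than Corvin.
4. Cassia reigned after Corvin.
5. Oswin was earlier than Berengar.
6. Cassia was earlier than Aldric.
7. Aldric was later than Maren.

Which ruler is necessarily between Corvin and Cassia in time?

Tracing the constraints gives Corvin → Maren → Cassia, so Maren sits after Corvin and before Cassia.
No other ruler is forced both after Corvin and before Cassia.

Maren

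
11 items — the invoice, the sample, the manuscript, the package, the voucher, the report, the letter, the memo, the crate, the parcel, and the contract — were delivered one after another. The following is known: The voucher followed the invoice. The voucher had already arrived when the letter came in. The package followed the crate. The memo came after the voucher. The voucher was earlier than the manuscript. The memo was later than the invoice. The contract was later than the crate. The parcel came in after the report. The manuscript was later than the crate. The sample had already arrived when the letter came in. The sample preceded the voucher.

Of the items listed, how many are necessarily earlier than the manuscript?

Directly stated before the manuscript: the crate and the voucher.
The invoice reaches the manuscript via the invoice → the voucher → the manuscript.
The sample reaches the manuscript via the sample → the voucher → the manuscript.
No chain forces the report (or any of the others) ahead of the manuscript.
That's the crate, the invoice, the sample, and the voucher — 4 in all.

4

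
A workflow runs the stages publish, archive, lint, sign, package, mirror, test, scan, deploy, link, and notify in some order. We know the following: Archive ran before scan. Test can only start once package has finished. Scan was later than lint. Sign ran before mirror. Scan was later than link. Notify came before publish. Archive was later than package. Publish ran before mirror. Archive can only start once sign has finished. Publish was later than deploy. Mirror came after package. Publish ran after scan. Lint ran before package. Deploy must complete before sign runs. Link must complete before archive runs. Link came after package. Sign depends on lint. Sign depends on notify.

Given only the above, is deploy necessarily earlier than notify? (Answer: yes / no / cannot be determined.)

cannot be determined

No chain of stated constraints runs from deploy to notify, and none runs from notify to deploy either.
So the relative order of deploy and notify is not fixed by the given facts.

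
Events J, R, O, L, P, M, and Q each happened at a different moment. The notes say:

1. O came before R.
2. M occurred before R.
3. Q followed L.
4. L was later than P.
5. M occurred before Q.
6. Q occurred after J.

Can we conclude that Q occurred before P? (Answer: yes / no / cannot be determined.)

Tracing the constraints gives P → L → Q, so P must come before Q.
That means Q cannot be before P.

no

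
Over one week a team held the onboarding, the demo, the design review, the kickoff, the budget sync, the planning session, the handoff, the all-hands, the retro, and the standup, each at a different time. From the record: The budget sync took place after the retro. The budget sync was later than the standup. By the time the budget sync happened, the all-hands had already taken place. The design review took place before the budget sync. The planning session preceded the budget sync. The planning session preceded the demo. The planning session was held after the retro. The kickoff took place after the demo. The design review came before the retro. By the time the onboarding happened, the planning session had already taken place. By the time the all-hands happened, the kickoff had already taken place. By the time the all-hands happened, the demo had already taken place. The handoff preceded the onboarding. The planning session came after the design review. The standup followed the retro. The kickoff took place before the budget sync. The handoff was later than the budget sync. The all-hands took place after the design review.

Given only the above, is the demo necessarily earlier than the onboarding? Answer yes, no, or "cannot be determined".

yes

Chain the constraints: the demo → the kickoff → the budget sync → the handoff → the onboarding. Each link is directly stated, so the demo comes before the onboarding.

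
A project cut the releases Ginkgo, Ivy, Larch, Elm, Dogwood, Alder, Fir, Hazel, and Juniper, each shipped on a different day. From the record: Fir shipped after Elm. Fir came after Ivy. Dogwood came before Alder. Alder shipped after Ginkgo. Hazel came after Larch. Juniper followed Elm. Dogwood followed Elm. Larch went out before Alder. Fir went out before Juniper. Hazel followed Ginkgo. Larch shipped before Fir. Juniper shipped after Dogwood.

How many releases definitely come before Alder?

Directly stated before Alder: Dogwood, Ginkgo, and Larch.
Elm reaches Alder via Elm → Dogwood → Alder.
That's Dogwood, Elm, Ginkgo, and Larch — 4 in all.

4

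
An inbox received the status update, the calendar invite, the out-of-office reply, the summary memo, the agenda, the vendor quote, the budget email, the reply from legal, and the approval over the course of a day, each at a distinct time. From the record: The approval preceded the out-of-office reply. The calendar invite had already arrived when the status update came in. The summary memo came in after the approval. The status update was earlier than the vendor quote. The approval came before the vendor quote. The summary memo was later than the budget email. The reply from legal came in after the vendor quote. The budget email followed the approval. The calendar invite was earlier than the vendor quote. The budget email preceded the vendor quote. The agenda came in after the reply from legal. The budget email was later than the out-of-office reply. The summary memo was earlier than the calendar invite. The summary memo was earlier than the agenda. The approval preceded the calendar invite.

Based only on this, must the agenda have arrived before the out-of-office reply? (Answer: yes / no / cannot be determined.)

Tracing the constraints gives the out-of-office reply → the budget email → the summary memo → the agenda, so the out-of-office reply must come before the agenda.
That means the agenda cannot be before the out-of-office reply.

no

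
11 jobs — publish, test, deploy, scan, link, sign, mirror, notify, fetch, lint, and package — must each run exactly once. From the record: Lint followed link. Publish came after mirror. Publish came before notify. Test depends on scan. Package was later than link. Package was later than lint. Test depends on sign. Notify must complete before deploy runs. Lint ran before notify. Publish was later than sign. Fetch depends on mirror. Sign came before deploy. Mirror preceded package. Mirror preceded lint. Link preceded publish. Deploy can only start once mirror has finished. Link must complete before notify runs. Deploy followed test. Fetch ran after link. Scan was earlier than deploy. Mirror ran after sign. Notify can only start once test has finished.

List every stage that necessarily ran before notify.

Directly stated before notify: link, lint, publish, and test.
Mirror reaches notify via mirror → lint → notify.
Scan reaches notify via scan → test → notify.
Sign reaches notify via sign → publish → notify.
No chain forces fetch (or any of the others) ahead of notify.

link, lint, mirror, publish, scan, sign, test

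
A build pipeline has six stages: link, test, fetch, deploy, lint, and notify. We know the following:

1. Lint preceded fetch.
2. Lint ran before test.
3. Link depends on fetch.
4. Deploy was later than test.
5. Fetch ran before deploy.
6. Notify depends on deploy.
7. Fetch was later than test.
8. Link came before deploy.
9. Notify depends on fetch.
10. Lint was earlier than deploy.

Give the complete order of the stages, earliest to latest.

The constraints fix every adjacent pair, so only one ordering works:
lint → test → fetch → link → deploy → notify.

lint, test, fetch, link, deploy, notify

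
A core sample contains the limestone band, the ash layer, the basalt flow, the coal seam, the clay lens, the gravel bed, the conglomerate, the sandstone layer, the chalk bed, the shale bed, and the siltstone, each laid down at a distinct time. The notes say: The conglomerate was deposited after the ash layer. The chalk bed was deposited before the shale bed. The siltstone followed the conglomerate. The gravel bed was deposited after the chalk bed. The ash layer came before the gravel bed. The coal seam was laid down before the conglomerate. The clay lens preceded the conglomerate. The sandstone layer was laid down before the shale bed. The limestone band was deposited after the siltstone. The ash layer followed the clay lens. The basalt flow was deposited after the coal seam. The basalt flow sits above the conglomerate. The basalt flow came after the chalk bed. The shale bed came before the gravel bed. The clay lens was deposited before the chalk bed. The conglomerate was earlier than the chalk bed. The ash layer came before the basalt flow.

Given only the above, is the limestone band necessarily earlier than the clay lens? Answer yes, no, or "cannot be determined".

Tracing the constraints gives the clay lens → the conglomerate → the siltstone → the limestone band, so the clay lens must come before the limestone band.
That means the limestone band cannot be before the clay lens.

no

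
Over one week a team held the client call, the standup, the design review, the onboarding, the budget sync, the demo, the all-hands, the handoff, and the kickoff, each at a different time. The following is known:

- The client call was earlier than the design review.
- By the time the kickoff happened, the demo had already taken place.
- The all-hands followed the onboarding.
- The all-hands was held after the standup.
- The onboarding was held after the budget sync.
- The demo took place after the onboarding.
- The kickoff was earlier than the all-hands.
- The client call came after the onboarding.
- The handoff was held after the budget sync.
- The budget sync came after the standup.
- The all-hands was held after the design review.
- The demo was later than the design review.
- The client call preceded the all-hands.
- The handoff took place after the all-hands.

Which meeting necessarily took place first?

the standup

The standup has a chain of constraints placing it before every other meeting, so the standup must be first.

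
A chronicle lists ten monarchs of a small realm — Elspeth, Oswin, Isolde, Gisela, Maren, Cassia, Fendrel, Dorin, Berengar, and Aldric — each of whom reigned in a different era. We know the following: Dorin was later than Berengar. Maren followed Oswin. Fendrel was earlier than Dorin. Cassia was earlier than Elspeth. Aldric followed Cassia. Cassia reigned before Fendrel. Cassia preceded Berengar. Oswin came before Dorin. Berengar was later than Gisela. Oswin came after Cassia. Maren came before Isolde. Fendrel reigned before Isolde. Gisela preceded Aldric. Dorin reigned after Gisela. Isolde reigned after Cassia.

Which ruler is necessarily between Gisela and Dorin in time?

Berengar

Tracing the constraints gives Gisela → Berengar → Dorin, so Berengar sits after Gisela and before Dorin.
No other ruler is forced both after Gisela and before Dorin.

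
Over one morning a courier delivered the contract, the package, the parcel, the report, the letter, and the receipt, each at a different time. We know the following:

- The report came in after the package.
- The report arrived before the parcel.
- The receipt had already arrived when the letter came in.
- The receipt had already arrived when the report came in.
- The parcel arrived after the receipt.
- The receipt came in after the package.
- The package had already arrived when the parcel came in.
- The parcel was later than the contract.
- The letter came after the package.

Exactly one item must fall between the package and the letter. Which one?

Tracing the constraints gives the package → the receipt → the letter, so the receipt sits after the package and before the letter.
No other item is forced both after the package and before the letter.

the receipt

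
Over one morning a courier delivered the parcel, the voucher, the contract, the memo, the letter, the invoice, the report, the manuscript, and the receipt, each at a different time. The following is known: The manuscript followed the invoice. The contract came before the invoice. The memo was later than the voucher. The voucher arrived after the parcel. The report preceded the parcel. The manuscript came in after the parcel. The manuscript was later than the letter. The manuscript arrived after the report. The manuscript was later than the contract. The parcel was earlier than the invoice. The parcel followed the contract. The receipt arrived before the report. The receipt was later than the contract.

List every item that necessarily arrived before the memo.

the contract, the parcel, the receipt, the report, the voucher

Directly stated before the memo: the voucher.
The contract reaches the memo via the contract → the parcel → the voucher → the memo.
The parcel reaches the memo via the parcel → the voucher → the memo.
The receipt reaches the memo via the receipt → the report → the parcel → the voucher → the memo.
Likewise the report reaches the memo by chaining the stated constraints.
No chain forces the invoice (or any of the others) ahead of the memo.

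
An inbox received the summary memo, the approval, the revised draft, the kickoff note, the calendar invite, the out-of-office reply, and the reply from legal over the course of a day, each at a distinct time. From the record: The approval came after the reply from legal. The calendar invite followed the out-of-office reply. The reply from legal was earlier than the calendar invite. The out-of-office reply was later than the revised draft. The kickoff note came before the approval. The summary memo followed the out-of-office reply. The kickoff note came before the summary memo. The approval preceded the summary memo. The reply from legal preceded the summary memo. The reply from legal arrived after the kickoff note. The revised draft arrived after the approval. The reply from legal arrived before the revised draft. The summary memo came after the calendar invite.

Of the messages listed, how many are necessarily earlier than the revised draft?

3

Directly stated before the revised draft: the approval and the reply from legal.
The kickoff note reaches the revised draft via the kickoff note → the approval → the revised draft.
No chain forces the out-of-office reply (or any of the others) ahead of the revised draft.
That's the approval, the kickoff note, and the reply from legal — 3 in all.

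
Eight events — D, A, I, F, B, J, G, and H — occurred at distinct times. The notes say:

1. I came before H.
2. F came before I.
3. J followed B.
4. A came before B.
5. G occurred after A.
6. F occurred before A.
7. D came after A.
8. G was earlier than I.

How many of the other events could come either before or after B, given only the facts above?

Forced before B: A and F; forced after B: J.
That leaves D, G, H, and I with no forced order relative to B — 4.

4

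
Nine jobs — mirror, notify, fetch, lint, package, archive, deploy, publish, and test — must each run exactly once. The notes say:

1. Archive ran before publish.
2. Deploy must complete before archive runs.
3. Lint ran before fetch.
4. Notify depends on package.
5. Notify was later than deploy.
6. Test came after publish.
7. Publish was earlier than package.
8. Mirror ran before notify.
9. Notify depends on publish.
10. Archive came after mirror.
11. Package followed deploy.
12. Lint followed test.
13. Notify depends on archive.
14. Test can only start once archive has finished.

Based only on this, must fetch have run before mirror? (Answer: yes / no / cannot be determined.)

no

Tracing the constraints gives mirror → archive → test → lint → fetch, so mirror must come before fetch.
That means fetch cannot be before mirror.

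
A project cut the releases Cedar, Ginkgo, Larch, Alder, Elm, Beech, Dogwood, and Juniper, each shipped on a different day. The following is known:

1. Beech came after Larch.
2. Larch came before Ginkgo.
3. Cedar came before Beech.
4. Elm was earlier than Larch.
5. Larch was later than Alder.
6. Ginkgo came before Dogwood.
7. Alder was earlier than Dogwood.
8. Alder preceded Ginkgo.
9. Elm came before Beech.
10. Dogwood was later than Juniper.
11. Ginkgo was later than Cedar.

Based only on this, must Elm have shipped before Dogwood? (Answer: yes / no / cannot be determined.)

Chain the constraints: Elm → Larch → Ginkgo → Dogwood. Each link is directly stated, so Elm comes before Dogwood.

yes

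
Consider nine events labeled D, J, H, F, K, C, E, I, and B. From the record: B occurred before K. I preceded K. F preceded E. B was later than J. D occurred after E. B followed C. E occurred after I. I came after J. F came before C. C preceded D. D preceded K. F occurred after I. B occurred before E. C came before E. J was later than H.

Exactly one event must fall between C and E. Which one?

Tracing the constraints gives C → B → E, so B sits after C and before E.
No other event is forced both after C and before E.

B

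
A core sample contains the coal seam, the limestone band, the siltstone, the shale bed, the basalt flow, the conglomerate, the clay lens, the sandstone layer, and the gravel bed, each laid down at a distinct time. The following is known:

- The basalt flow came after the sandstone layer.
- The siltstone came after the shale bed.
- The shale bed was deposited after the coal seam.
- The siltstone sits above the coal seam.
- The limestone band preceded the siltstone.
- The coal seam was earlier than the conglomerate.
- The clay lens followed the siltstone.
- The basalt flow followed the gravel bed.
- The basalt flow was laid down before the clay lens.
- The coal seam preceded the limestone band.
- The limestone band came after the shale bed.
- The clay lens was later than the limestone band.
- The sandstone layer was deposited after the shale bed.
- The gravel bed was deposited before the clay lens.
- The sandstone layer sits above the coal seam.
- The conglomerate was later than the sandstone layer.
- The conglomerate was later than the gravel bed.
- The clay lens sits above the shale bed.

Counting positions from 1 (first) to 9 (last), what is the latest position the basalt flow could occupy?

The basalt flow must come before the clay lens — 1 layer forced after it.
Everything else can be placed before the basalt flow in some valid order, so the basalt flow can sit as late as position 9 − 1 = 8.

8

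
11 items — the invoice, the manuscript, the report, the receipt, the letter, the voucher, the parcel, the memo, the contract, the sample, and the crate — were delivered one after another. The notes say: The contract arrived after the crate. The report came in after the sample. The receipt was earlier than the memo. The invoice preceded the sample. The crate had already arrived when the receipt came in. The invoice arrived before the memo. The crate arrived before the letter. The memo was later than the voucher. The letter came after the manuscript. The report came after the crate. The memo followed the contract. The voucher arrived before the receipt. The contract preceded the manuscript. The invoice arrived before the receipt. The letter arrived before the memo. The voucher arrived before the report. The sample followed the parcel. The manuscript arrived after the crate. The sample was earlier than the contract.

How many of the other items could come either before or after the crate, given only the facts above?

Forced after the crate: the contract, the letter, the manuscript, the memo, the receipt, and the report.
That leaves the invoice, the parcel, the sample, and the voucher with no forced order relative to the crate — 4.

4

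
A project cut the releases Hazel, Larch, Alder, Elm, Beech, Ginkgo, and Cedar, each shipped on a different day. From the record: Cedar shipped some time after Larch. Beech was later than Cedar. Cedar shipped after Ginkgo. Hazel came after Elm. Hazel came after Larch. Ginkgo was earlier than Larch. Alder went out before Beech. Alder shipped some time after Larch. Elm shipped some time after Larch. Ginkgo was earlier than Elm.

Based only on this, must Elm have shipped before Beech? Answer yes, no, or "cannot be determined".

No chain of stated constraints runs from Elm to Beech, and none runs from Beech to Elm either.
So the relative order of Elm and Beech is not fixed by the given facts.

cannot be determined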